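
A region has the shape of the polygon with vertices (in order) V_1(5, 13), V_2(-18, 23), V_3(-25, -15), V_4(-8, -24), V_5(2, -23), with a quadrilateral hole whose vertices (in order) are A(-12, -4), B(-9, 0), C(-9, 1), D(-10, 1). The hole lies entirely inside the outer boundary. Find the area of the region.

1019.5

Outer boundary:
Apply the surveyor's formula: 2A = Σ (x_i·y_{i+1} − x_{i+1}·y_i), indices taken mod 5.
Cross-terms: 349, 845, 480, 232, 141  ⇒  Σ = 2047
Area = |Σ|/2 = 1023.5.
Hole:
Apply the shoelace (surveyor's) formula: 2A = Σ (x_i·y_{i+1} − x_{i+1}·y_i), indices taken mod 4.
Σ = (-36) + (-9) + (1) + (52) = 8
Area = |Σ|/2 = 4.
Net area = 1023.5 − 4 = 1019.5.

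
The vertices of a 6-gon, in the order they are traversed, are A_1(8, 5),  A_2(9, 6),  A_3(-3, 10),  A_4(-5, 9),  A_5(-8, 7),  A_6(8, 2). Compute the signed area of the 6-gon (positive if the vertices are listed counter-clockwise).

61.5

Apply the surveyor's formula: 2A = Σ (x_i·y_{i+1} − x_{i+1}·y_i), indices taken mod 6.
A_1→A_2: (8)(6) − (9)(5) = 3
A_2→A_3: (9)(10) − (-3)(6) = 108
A_3→A_4: (-3)(9) − (-5)(10) = 23
A_4→A_5: (-5)(7) − (-8)(9) = 37
A_5→A_6: (-8)(2) − (8)(7) = -72
A_6→A_1: (8)(5) − (8)(2) = 24
Σ = 123
Signed area = Σ/2 = 61.5 (positive ⇒ counter-clockwise traversal).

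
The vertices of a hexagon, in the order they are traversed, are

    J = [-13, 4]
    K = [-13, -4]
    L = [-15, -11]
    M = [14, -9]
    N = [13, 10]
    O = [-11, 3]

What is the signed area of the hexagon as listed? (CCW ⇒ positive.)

438.5

Σ = (104) + (83) + (289) + (257) + (149) + (-5) = 877
Signed area = Σ/2 = 438.5 (positive ⇒ counter-clockwise traversal).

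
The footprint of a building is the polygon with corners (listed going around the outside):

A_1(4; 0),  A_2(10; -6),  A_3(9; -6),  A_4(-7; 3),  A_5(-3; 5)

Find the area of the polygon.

Apply the shoelace formula: 2A = Σ (x_i·y_{i+1} − x_{i+1}·y_i), indices taken mod 5.
A_1→A_2: (4)(-6) − (10)(0) = -24
A_2→A_3: (10)(-6) − (9)(-6) = -6
A_3→A_4: (9)(3) − (-7)(-6) = -15
A_4→A_5: (-7)(5) − (-3)(3) = -26
A_5→A_1: (-3)(0) − (4)(5) = -20
Σ = -91
Area = |Σ|/2 = 45.5.

45.5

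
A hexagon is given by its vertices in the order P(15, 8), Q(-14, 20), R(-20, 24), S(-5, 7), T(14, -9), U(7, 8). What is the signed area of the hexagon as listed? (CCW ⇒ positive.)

257

Apply Gauss's area formula: 2A = Σ (x_i·y_{i+1} − x_{i+1}·y_i), indices taken mod 6.
Σ = (412) + (64) + (-20) + (-53) + (175) + (-64) = 514
Signed area = Σ/2 = 257 (positive ⇒ counter-clockwise traversal).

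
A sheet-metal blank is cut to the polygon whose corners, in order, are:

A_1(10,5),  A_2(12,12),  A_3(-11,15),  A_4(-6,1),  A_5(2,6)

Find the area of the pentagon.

Apply the shoelace (surveyor's) formula: 2A = Σ (x_i·y_{i+1} − x_{i+1}·y_i), indices taken mod 5.
Σ = (60) + (312) + (79) + (-38) + (-50) = 363
Area = |Σ|/2 = 181.5.

181.5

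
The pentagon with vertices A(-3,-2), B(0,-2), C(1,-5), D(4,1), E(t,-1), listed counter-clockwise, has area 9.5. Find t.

The doubled signed area Σ (x_i y_{i+1} − x_{i+1} y_i) is linear in t.
With t=0 it equals 22; the coefficient of t is -3 (from the two edges through E).
So -3·t + 22 = 2·9.5 = 19 ⇒ t = 1.

1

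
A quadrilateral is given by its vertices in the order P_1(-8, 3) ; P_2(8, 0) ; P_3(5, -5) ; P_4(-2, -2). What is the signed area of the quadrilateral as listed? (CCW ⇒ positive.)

Apply Gauss's area formula: 2A = Σ (x_i·y_{i+1} − x_{i+1}·y_i), indices taken mod 4.
P_1→P_2: (-8)(0) − (8)(3) = -24
P_2→P_3: (8)(-5) − (5)(0) = -40
P_3→P_4: (5)(-2) − (-2)(-5) = -20
P_4→P_1: (-2)(3) − (-8)(-2) = -22
Σ = -106
Signed area = Σ/2 = -53 (negative ⇒ clockwise traversal).

-53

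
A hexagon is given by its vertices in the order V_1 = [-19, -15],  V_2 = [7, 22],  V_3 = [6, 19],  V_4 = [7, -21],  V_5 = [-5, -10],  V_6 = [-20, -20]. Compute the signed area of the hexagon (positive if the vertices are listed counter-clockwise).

-463

Apply the surveyor's formula: 2A = Σ (x_i·y_{i+1} − x_{i+1}·y_i), indices taken mod 6.
Σ = (-313) + (1) + (-259) + (-175) + (-100) + (-80) = -926
Signed area = Σ/2 = -463 (negative ⇒ clockwise traversal).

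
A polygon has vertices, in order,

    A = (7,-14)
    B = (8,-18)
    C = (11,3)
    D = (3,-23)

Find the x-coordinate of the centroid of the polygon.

Apply the shoelace (surveyor's) formula. First the cross-terms c_i = x_i·y_{i+1} − x_{i+1}·y_i:
  -14, 222, -262, 119  ⇒  2A = 65, A = 32.5.
Then Σ (x_i + x_{i+1})·c_i = 1530, so x̄ = 1530 / (6·32.5) = 102/13.

102/13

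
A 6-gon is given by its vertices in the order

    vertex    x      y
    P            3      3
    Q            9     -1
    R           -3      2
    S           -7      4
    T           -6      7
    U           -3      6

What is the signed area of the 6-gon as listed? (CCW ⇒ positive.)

-40

Apply the surveyor's formula: 2A = Σ (x_i·y_{i+1} − x_{i+1}·y_i), indices taken mod 6.
P→Q: (3)(-1) − (9)(3) = -30
Q→R: (9)(2) − (-3)(-1) = 15
R→S: (-3)(4) − (-7)(2) = 2
S→T: (-7)(7) − (-6)(4) = -25
T→U: (-6)(6) − (-3)(7) = -15
U→P: (-3)(3) − (3)(6) = -27
Σ = -80
Signed area = Σ/2 = -40 (negative ⇒ clockwise traversal).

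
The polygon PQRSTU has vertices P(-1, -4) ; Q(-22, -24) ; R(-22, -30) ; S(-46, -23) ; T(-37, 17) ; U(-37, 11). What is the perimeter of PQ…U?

146

|PQ| = √((-21)² + (-20)²) = √841 = 29
|QR| = √((0)² + (-6)²) = √36 = 6
|RS| = √((-24)² + (7)²) = √625 = 25
|ST| = √((9)² + (40)²) = √1681 = 41
|TU| = √((0)² + (-6)²) = √36 = 6
|UP| = √((36)² + (-15)²) = √1521 = 39
Perimeter = 29 + 6 + 25 + 41 + 6 + 39 = 146.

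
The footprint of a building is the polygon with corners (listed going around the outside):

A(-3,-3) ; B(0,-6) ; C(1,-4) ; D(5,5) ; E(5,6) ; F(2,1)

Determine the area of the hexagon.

22

Apply the surveyor's formula: 2A = Σ (x_i·y_{i+1} − x_{i+1}·y_i), indices taken mod 6.
Σ = (18) + (6) + (25) + (5) + (-7) + (-3) = 44
Area = |Σ|/2 = 22.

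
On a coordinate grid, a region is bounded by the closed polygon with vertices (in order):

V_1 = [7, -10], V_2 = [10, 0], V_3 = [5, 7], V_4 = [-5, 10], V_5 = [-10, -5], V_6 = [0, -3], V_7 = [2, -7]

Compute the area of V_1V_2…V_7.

Apply Gauss's area formula: 2A = Σ (x_i·y_{i+1} − x_{i+1}·y_i), indices taken mod 7.
Σ = (100) + (70) + (85) + (125) + (30) + (6) + (29) = 445
Area = |Σ|/2 = 222.5.

222.5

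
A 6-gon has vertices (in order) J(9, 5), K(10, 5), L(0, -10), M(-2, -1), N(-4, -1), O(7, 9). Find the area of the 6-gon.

Apply the shoelace formula: 2A = Σ (x_i·y_{i+1} − x_{i+1}·y_i), indices taken mod 6.
Σ = (-5) + (-100) + (-20) + (-2) + (-29) + (-46) = -202
Area = |Σ|/2 = 101.

101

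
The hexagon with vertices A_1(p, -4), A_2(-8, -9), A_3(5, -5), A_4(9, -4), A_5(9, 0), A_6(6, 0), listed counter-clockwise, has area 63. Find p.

Write out the shoelace sum; only the two edges meeting at A_1 involve p:
2·Area = [(6·(-4) − p·0) + (p·(-9) − (-8)·(-4))] + 146
       = -9·p + 90 = 126
⇒ p = -4.

-4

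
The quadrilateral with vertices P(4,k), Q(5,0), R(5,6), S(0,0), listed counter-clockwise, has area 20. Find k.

Write out the shoelace sum; only the two edges meeting at P involve k:
2·Area = [(0·k − 4·0) + (4·0 − 5·k)] + 30
       = -5·k + 30 = 40
⇒ k = -2.

-2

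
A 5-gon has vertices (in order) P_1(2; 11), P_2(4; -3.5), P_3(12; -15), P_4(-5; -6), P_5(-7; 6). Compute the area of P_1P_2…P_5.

Apply Gauss's area formula: 2A = Σ (x_i·y_{i+1} − x_{i+1}·y_i), indices taken mod 5.
Cross-terms: -51, -18, -147, -72, -89  ⇒  Σ = -377
Area = |Σ|/2 = 188.5.

188.5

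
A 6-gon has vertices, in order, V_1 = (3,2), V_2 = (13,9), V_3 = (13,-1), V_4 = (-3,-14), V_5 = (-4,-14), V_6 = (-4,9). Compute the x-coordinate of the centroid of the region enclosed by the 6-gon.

Apply Gauss's area formula. First the cross-terms c_i = x_i·y_{i+1} − x_{i+1}·y_i:
  1, -130, -185, -14, -92, -35  ⇒  2A = -455, A = -227.5.
Then Σ (x_i + x_{i+1})·c_i = -4345, so x̄ = -4345 / (6·(-227.5)) = 869/273.

869/273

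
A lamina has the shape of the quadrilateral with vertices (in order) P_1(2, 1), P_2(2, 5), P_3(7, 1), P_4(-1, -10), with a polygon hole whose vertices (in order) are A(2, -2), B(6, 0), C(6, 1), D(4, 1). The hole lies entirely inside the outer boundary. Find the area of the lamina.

Outer boundary:
Cross-terms: 8, -33, -69, 19  ⇒  Σ = -75
Area = |Σ|/2 = 37.5.
Hole:
Apply the surveyor's formula: 2A = Σ (x_i·y_{i+1} − x_{i+1}·y_i), indices taken mod 4.
Σ = (12) + (6) + (2) + (-10) = 10
Area = |Σ|/2 = 5.
Net area = 37.5 − 5 = 32.5.

32.5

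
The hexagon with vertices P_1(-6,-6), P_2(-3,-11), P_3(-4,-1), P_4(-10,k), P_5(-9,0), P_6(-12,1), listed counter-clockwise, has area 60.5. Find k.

11

The doubled signed area Σ (x_i y_{i+1} − x_{i+1} y_i) is linear in k.
With k=0 it equals 66; the coefficient of k is 5 (from the two edges through P_4).
So 5·k + 66 = 2·60.5 = 121 ⇒ k = 11.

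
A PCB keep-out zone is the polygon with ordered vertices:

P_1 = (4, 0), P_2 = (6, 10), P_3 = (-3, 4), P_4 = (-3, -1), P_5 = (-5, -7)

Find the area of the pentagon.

76.5

Apply the shoelace (surveyor's) formula: 2A = Σ (x_i·y_{i+1} − x_{i+1}·y_i), indices taken mod 5.
P_1→P_2: (4)(10) − (6)(0) = 40
P_2→P_3: (6)(4) − (-3)(10) = 54
P_3→P_4: (-3)(-1) − (-3)(4) = 15
P_4→P_5: (-3)(-7) − (-5)(-1) = 16
P_5→P_1: (-5)(0) − (4)(-7) = 28
Σ = 153
Area = |Σ|/2 = 76.5.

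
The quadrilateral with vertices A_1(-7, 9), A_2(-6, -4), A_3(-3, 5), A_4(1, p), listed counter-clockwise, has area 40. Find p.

Write out the shoelace sum; only the two edges meeting at A_4 involve p:
2·Area = [((-3)·p − 1·5) + (1·9 − (-7)·p)] + 40
       = 4·p + 44 = 80
⇒ p = 9.

9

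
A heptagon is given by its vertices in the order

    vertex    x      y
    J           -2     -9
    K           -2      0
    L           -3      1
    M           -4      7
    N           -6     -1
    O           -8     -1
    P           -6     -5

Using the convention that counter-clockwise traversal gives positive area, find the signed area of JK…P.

42.5

Apply Gauss's area formula: 2A = Σ (x_i·y_{i+1} − x_{i+1}·y_i), indices taken mod 7.
Σ = (-18) + (-2) + (-17) + (46) + (-2) + (34) + (44) = 85
Signed area = Σ/2 = 42.5 (positive ⇒ counter-clockwise traversal).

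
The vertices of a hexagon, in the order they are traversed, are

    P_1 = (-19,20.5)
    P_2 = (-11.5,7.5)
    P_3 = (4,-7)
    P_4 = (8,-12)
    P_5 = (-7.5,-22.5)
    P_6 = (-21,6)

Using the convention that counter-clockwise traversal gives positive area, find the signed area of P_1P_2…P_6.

-476.125

Apply the shoelace formula: 2A = Σ (x_i·y_{i+1} − x_{i+1}·y_i), indices taken mod 6.
Σ = (93.25) + (50.5) + (8) + (-270) + (-517.5) + (-316.5) = -952.25
Signed area = Σ/2 = -476.125 (negative ⇒ clockwise traversal).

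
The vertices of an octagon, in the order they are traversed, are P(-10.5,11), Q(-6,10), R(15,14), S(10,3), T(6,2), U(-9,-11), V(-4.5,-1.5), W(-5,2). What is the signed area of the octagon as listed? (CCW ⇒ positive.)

-250.25

P→Q: (-10.5)(10) − (-6)(11) = -39
Q→R: (-6)(14) − (15)(10) = -234
R→S: (15)(3) − (10)(14) = -95
S→T: (10)(2) − (6)(3) = 2
T→U: (6)(-11) − (-9)(2) = -48
U→V: (-9)(-1.5) − (-4.5)(-11) = -36
V→W: (-4.5)(2) − (-5)(-1.5) = -16.5
W→P: (-5)(11) − (-10.5)(2) = -34
Σ = -500.5
Signed area = Σ/2 = -250.25 (negative ⇒ clockwise traversal).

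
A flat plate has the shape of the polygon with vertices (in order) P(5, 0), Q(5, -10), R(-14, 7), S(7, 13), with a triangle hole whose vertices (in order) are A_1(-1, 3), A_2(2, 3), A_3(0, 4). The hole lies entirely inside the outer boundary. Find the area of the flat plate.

Outer boundary:
Apply the shoelace formula: 2A = Σ (x_i·y_{i+1} − x_{i+1}·y_i), indices taken mod 4.
Cross-terms: -50, -105, -231, -65  ⇒  Σ = -451
Area = |Σ|/2 = 225.5.
Hole:
Cross-terms: -9, 8, 4  ⇒  Σ = 3
Area = |Σ|/2 = 1.5.
Net area = 225.5 − 1.5 = 224.

224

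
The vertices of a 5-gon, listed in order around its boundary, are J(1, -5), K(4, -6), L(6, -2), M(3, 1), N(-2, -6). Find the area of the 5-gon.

J→K: (1)(-6) − (4)(-5) = 14
K→L: (4)(-2) − (6)(-6) = 28
L→M: (6)(1) − (3)(-2) = 12
M→N: (3)(-6) − (-2)(1) = -16
N→J: (-2)(-5) − (1)(-6) = 16
Σ = 54
Area = |Σ|/2 = 27.

27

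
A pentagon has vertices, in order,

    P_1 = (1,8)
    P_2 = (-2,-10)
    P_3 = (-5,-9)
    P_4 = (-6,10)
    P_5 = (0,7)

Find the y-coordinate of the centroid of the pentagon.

Apply the shoelace (surveyor's) formula. First the cross-terms c_i = x_i·y_{i+1} − x_{i+1}·y_i:
  6, -32, -104, -42, -7  ⇒  2A = -179, A = -89.5.
Then Σ (y_i + y_{i+1})·c_i = -327, so ȳ = -327 / (6·(-89.5)) = 109/179.

109/179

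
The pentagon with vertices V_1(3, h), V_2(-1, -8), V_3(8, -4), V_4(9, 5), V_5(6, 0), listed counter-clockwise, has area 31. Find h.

-4

Write out the shoelace sum; only the two edges meeting at V_1 involve h:
2·Area = [(6·h − 3·0) + (3·(-8) − (-1)·h)] + 114
       = 7·h + 90 = 62
⇒ h = -4.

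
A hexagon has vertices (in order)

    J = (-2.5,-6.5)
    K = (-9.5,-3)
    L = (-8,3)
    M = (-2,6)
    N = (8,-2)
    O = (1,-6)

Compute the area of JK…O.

130.125

Apply Gauss's area formula: 2A = Σ (x_i·y_{i+1} − x_{i+1}·y_i), indices taken mod 6.
Σ = (-54.25) + (-52.5) + (-42) + (-44) + (-46) + (-21.5) = -260.25
Area = |Σ|/2 = 130.125.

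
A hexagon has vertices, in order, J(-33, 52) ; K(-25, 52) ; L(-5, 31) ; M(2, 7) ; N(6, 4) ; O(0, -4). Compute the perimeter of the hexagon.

|JK| = √((8)² + (0)²) = √64 = 8
|KL| = √((20)² + (-21)²) = √841 = 29
|LM| = √((7)² + (-24)²) = √625 = 25
|MN| = √((4)² + (-3)²) = √25 = 5
|NO| = √((-6)² + (-8)²) = √100 = 10
|OJ| = √((-33)² + (56)²) = √4225 = 65
Perimeter = 8 + 29 + 25 + 5 + 10 + 65 = 142.

142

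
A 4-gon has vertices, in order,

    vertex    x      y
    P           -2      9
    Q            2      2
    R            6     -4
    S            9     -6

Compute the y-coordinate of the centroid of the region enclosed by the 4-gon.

Apply the surveyor's formula. First the cross-terms c_i = x_i·y_{i+1} − x_{i+1}·y_i:
  -22, -20, 0, 69  ⇒  2A = 27, A = 13.5.
Then Σ (y_i + y_{i+1})·c_i = 5, so ȳ = 5 / (6·13.5) = 5/81.

5/81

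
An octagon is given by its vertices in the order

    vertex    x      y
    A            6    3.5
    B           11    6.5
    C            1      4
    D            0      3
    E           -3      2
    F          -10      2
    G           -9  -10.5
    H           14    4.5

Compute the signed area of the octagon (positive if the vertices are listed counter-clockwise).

157.75

Cross-terms: 0.5, 37.5, 3, 9, 14, 123, 106.5, 22  ⇒  Σ = 315.5
Signed area = Σ/2 = 157.75 (positive ⇒ counter-clockwise traversal).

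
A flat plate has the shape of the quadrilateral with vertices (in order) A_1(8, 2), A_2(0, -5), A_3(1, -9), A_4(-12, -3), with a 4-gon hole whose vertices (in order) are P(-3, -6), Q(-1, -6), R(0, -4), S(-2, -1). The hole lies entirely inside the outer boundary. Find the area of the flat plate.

Outer boundary:
Apply Gauss's area formula: 2A = Σ (x_i·y_{i+1} − x_{i+1}·y_i), indices taken mod 4.
Cross-terms: -40, 5, -111, 0  ⇒  Σ = -146
Area = |Σ|/2 = 73.
Hole:
Apply the surveyor's formula: 2A = Σ (x_i·y_{i+1} − x_{i+1}·y_i), indices taken mod 4.
Σ = (12) + (4) + (-8) + (9) = 17
Area = |Σ|/2 = 8.5.
Net area = 73 − 8.5 = 64.5.

64.5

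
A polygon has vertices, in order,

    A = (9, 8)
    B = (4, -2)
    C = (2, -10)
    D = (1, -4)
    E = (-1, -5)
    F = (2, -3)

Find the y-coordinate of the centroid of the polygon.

-8/3

Apply the shoelace formula. First the cross-terms c_i = x_i·y_{i+1} − x_{i+1}·y_i:
  -50, -36, 2, -9, 13, 43  ⇒  2A = -37, A = -18.5.
Then Σ (y_i + y_{i+1})·c_i = 296, so ȳ = 296 / (6·(-18.5)) = -8/3.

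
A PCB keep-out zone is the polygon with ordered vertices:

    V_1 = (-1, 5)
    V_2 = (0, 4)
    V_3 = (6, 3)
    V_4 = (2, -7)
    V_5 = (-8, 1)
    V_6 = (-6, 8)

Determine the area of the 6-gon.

105

Σ = (-4) + (-24) + (-48) + (-54) + (-58) + (-22) = -210
Area = |Σ|/2 = 105.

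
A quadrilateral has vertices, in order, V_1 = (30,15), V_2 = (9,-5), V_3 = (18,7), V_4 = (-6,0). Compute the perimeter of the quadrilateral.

108

|V_1V_2| = √((-21)² + (-20)²) = √841 = 29
|V_2V_3| = √((9)² + (12)²) = √225 = 15
|V_3V_4| = √((-24)² + (-7)²) = √625 = 25
|V_4V_1| = √((36)² + (15)²) = √1521 = 39
Perimeter = 29 + 15 + 25 + 39 = 108.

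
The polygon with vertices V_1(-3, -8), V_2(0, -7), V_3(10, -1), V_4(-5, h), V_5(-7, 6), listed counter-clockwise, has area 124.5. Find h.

Write out the shoelace sum; only the two edges meeting at V_4 involve h:
2·Area = [(10·h − (-5)·(-1)) + ((-5)·6 − (-7)·h)] + 165
       = 17·h + 130 = 249
⇒ h = 7.

7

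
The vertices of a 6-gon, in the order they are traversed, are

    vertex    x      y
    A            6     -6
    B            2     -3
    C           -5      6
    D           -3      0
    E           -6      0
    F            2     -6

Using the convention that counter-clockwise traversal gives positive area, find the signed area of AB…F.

34.5

Apply the shoelace (surveyor's) formula: 2A = Σ (x_i·y_{i+1} − x_{i+1}·y_i), indices taken mod 6.
Σ = (-6) + (-3) + (18) + (0) + (36) + (24) = 69
Signed area = Σ/2 = 34.5 (positive ⇒ counter-clockwise traversal).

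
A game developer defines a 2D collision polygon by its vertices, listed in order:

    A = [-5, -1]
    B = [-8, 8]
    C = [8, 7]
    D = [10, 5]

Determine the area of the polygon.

91.5

Apply the shoelace formula: 2A = Σ (x_i·y_{i+1} − x_{i+1}·y_i), indices taken mod 4.
A→B: (-5)(8) − (-8)(-1) = -48
B→C: (-8)(7) − (8)(8) = -120
C→D: (8)(5) − (10)(7) = -30
D→A: (10)(-1) − (-5)(5) = 15
Σ = -183
Area = |Σ|/2 = 91.5.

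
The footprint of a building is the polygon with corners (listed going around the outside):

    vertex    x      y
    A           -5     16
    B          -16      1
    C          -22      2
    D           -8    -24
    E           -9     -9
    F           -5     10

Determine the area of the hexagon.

A→B: (-5)(1) − (-16)(16) = 251
B→C: (-16)(2) − (-22)(1) = -10
C→D: (-22)(-24) − (-8)(2) = 544
D→E: (-8)(-9) − (-9)(-24) = -144
E→F: (-9)(10) − (-5)(-9) = -135
F→A: (-5)(16) − (-5)(10) = -30
Σ = 476
Area = |Σ|/2 = 238.

238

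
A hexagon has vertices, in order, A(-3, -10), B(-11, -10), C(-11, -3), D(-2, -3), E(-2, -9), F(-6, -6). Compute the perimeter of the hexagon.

40

|AB| = √((-8)² + (0)²) = √64 = 8
|BC| = √((0)² + (7)²) = √49 = 7
|CD| = √((9)² + (0)²) = √81 = 9
|DE| = √((0)² + (-6)²) = √36 = 6
|EF| = √((-4)² + (3)²) = √25 = 5
|FA| = √((3)² + (-4)²) = √25 = 5
Perimeter = 8 + 7 + 9 + 6 + 5 + 5 = 40.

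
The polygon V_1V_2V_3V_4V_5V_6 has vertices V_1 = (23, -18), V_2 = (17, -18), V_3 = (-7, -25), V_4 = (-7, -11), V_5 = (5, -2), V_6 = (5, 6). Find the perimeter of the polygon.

98

|V_1V_2| = √((-6)² + (0)²) = √36 = 6
|V_2V_3| = √((-24)² + (-7)²) = √625 = 25
|V_3V_4| = √((0)² + (14)²) = √196 = 14
|V_4V_5| = √((12)² + (9)²) = √225 = 15
|V_5V_6| = √((0)² + (8)²) = √64 = 8
|V_6V_1| = √((18)² + (-24)²) = √900 = 30
Perimeter = 6 + 25 + 14 + 15 + 8 + 30 = 98.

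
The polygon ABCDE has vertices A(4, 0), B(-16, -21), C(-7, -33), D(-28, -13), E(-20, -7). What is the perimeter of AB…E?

108

|AB| = √((-20)² + (-21)²) = √841 = 29
|BC| = √((9)² + (-12)²) = √225 = 15
|CD| = √((-21)² + (20)²) = √841 = 29
|DE| = √((8)² + (6)²) = √100 = 10
|EA| = √((24)² + (7)²) = √625 = 25
Perimeter = 29 + 15 + 29 + 10 + 25 = 108.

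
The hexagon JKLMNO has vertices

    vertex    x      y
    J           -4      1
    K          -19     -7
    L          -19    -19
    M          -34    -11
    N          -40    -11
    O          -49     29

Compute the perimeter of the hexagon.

|JK| = √((-15)² + (-8)²) = √289 = 17
|KL| = √((0)² + (-12)²) = √144 = 12
|LM| = √((-15)² + (8)²) = √289 = 17
|MN| = √((-6)² + (0)²) = √36 = 6
|NO| = √((-9)² + (40)²) = √1681 = 41
|OJ| = √((45)² + (-28)²) = √2809 = 53
Perimeter = 17 + 12 + 17 + 6 + 41 + 53 = 146.

146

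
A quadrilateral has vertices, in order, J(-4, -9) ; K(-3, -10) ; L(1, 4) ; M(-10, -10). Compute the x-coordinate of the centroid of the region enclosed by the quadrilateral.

-151/39

Apply the surveyor's formula. First the cross-terms c_i = x_i·y_{i+1} − x_{i+1}·y_i:
  13, -2, 30, 50  ⇒  2A = 91, A = 45.5.
Then Σ (x_i + x_{i+1})·c_i = -1057, so x̄ = -1057 / (6·45.5) = -151/39.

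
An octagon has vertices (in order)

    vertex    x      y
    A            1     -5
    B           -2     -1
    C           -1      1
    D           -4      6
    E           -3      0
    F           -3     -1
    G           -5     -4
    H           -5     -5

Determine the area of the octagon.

23.5

Apply the shoelace (surveyor's) formula: 2A = Σ (x_i·y_{i+1} − x_{i+1}·y_i), indices taken mod 8.
Σ = (-11) + (-3) + (-2) + (18) + (3) + (7) + (5) + (30) = 47
Area = |Σ|/2 = 23.5.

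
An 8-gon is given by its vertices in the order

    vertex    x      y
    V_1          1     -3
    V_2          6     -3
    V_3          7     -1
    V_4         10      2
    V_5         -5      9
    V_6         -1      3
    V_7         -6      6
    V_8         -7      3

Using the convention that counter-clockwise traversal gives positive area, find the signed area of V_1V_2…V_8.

Apply the shoelace formula: 2A = Σ (x_i·y_{i+1} − x_{i+1}·y_i), indices taken mod 8.
Σ = (15) + (15) + (24) + (100) + (-6) + (12) + (24) + (18) = 202
Signed area = Σ/2 = 101 (positive ⇒ counter-clockwise traversal).

101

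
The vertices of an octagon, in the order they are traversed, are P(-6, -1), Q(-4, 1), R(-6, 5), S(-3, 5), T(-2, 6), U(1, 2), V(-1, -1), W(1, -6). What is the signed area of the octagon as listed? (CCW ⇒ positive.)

Cross-terms: -10, -14, -15, -8, -10, 1, 7, -37  ⇒  Σ = -86
Signed area = Σ/2 = -43 (negative ⇒ clockwise traversal).

-43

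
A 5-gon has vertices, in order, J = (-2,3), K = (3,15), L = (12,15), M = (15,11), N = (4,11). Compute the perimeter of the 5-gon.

48

|JK| = √((5)² + (12)²) = √169 = 13
|KL| = √((9)² + (0)²) = √81 = 9
|LM| = √((3)² + (-4)²) = √25 = 5
|MN| = √((-11)² + (0)²) = √121 = 11
|NJ| = √((-6)² + (-8)²) = √100 = 10
Perimeter = 13 + 9 + 5 + 11 + 10 = 48.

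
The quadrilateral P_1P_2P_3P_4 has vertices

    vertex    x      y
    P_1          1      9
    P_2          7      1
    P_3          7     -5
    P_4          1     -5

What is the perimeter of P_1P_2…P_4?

|P_1P_2| = √((6)² + (-8)²) = √100 = 10
|P_2P_3| = √((0)² + (-6)²) = √36 = 6
|P_3P_4| = √((-6)² + (0)²) = √36 = 6
|P_4P_1| = √((0)² + (14)²) = √196 = 14
Perimeter = 10 + 6 + 6 + 14 = 36.

36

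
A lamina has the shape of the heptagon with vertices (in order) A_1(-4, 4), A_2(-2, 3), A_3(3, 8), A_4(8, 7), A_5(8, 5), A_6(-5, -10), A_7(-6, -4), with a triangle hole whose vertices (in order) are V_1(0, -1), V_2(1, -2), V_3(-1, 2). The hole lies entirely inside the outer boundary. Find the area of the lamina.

110.5

Outer boundary:
Σ = (-4) + (-25) + (-43) + (-16) + (-55) + (-40) + (-40) = -223
Area = |Σ|/2 = 111.5.
Hole:
Apply the shoelace formula: 2A = Σ (x_i·y_{i+1} − x_{i+1}·y_i), indices taken mod 3.
Σ = (1) + (0) + (1) = 2
Area = |Σ|/2 = 1.
Net area = 111.5 − 1 = 110.5.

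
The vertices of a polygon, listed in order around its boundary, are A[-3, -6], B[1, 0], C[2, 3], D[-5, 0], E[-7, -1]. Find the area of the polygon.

Σ = (6) + (3) + (15) + (5) + (39) = 68
Area = |Σ|/2 = 34.

34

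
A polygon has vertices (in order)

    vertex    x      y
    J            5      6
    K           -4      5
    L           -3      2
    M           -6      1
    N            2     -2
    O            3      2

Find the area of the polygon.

Apply the shoelace (surveyor's) formula: 2A = Σ (x_i·y_{i+1} − x_{i+1}·y_i), indices taken mod 6.
Σ = (49) + (7) + (9) + (10) + (10) + (8) = 93
Area = |Σ|/2 = 46.5.

46.5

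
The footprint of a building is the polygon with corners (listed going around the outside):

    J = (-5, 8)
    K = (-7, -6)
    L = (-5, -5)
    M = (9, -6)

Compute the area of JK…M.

J→K: (-5)(-6) − (-7)(8) = 86
K→L: (-7)(-5) − (-5)(-6) = 5
L→M: (-5)(-6) − (9)(-5) = 75
M→J: (9)(8) − (-5)(-6) = 42
Σ = 208
Area = |Σ|/2 = 104.

104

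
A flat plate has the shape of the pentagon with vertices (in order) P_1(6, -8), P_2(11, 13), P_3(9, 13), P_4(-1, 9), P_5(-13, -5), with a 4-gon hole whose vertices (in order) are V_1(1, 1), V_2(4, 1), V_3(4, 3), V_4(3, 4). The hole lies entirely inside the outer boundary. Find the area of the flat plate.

265.5

Outer boundary:
Apply the shoelace formula: 2A = Σ (x_i·y_{i+1} − x_{i+1}·y_i), indices taken mod 5.
Cross-terms: 166, 26, 94, 122, 134  ⇒  Σ = 542
Area = |Σ|/2 = 271.
Hole:
Apply Gauss's area formula: 2A = Σ (x_i·y_{i+1} − x_{i+1}·y_i), indices taken mod 4.
V_1→V_2: (1)(1) − (4)(1) = -3
V_2→V_3: (4)(3) − (4)(1) = 8
V_3→V_4: (4)(4) − (3)(3) = 7
V_4→V_1: (3)(1) − (1)(4) = -1
Σ = 11
Area = |Σ|/2 = 5.5.
Net area = 271 − 5.5 = 265.5.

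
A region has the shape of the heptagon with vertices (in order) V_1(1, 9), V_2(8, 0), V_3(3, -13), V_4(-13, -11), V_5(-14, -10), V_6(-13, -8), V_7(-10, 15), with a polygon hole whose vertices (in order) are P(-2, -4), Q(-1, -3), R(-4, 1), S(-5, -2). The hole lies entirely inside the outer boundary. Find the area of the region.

Outer boundary:
V_1→V_2: (1)(0) − (8)(9) = -72
V_2→V_3: (8)(-13) − (3)(0) = -104
V_3→V_4: (3)(-11) − (-13)(-13) = -202
V_4→V_5: (-13)(-10) − (-14)(-11) = -24
V_5→V_6: (-14)(-8) − (-13)(-10) = -18
V_6→V_7: (-13)(15) − (-10)(-8) = -275
V_7→V_1: (-10)(9) − (1)(15) = -105
Σ = -800
Area = |Σ|/2 = 400.
Hole:
Apply the shoelace formula: 2A = Σ (x_i·y_{i+1} − x_{i+1}·y_i), indices taken mod 4.
Cross-terms: 2, -13, 13, 16  ⇒  Σ = 18
Area = |Σ|/2 = 9.
Net area = 400 − 9 = 391.

391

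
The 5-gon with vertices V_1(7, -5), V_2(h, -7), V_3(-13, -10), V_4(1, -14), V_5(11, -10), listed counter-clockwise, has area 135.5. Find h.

Write out the shoelace sum; only the two edges meeting at V_2 involve h:
2·Area = [(7·(-7) − h·(-5)) + (h·(-10) − (-13)·(-7))] + 351
       = -5·h + 211 = 271
⇒ h = -12.

-12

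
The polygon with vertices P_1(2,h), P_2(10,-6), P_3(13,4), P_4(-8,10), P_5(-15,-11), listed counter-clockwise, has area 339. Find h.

Write out the shoelace sum; only the two edges meeting at P_1 involve h:
2·Area = [((-15)·h − 2·(-11)) + (2·(-6) − 10·h)] + 518
       = -25·h + 528 = 678
⇒ h = -6.

-6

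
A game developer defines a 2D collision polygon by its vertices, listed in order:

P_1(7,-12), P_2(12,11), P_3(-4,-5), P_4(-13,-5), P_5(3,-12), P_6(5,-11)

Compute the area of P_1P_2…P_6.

187.5

Apply Gauss's area formula: 2A = Σ (x_i·y_{i+1} − x_{i+1}·y_i), indices taken mod 6.
Σ = (221) + (-16) + (-45) + (171) + (27) + (17) = 375
Area = |Σ|/2 = 187.5.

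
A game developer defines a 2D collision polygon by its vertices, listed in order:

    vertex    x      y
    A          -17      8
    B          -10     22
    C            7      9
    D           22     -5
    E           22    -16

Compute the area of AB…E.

554.5

Σ = (-294) + (-244) + (-233) + (-242) + (-96) = -1109
Area = |Σ|/2 = 554.5.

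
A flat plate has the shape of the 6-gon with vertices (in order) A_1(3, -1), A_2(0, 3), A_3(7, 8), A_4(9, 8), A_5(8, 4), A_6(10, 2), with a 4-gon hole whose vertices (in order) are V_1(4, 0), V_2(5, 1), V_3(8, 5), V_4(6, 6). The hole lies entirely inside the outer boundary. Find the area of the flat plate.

Outer boundary:
Σ = (9) + (-21) + (-16) + (-28) + (-24) + (-16) = -96
Area = |Σ|/2 = 48.
Hole:
Apply the shoelace (surveyor's) formula: 2A = Σ (x_i·y_{i+1} − x_{i+1}·y_i), indices taken mod 4.
Σ = (4) + (17) + (18) + (-24) = 15
Area = |Σ|/2 = 7.5.
Net area = 48 − 7.5 = 40.5.

40.5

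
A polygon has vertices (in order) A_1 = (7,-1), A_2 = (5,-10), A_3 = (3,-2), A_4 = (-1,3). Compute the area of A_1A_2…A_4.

Σ = (-65) + (20) + (7) + (-20) = -58
Area = |Σ|/2 = 29.

29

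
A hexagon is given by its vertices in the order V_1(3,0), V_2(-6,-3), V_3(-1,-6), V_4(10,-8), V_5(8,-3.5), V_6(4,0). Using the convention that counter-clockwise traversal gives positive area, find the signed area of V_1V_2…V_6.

67.5

Apply the shoelace (surveyor's) formula: 2A = Σ (x_i·y_{i+1} − x_{i+1}·y_i), indices taken mod 6.
V_1→V_2: (3)(-3) − (-6)(0) = -9
V_2→V_3: (-6)(-6) − (-1)(-3) = 33
V_3→V_4: (-1)(-8) − (10)(-6) = 68
V_4→V_5: (10)(-3.5) − (8)(-8) = 29
V_5→V_6: (8)(0) − (4)(-3.5) = 14
V_6→V_1: (4)(0) − (3)(0) = 0
Σ = 135
Signed area = Σ/2 = 67.5 (positive ⇒ counter-clockwise traversal).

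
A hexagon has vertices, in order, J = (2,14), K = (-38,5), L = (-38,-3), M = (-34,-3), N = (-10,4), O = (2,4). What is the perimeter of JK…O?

100

|JK| = √((-40)² + (-9)²) = √1681 = 41
|KL| = √((0)² + (-8)²) = √64 = 8
|LM| = √((4)² + (0)²) = √16 = 4
|MN| = √((24)² + (7)²) = √625 = 25
|NO| = √((12)² + (0)²) = √144 = 12
|OJ| = √((0)² + (10)²) = √100 = 10
Perimeter = 41 + 8 + 4 + 25 + 12 + 10 = 100.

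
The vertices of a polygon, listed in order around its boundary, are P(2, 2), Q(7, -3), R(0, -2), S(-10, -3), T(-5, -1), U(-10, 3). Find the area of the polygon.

55

P→Q: (2)(-3) − (7)(2) = -20
Q→R: (7)(-2) − (0)(-3) = -14
R→S: (0)(-3) − (-10)(-2) = -20
S→T: (-10)(-1) − (-5)(-3) = -5
T→U: (-5)(3) − (-10)(-1) = -25
U→P: (-10)(2) − (2)(3) = -26
Σ = -110
Area = |Σ|/2 = 55.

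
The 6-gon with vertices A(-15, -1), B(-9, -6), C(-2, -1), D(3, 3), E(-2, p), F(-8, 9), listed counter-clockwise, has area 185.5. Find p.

Write out the shoelace sum; only the two edges meeting at E involve p:
2·Area = [(3·p − (-2)·3) + ((-2)·9 − (-8)·p)] + 218
       = 11·p + 206 = 371
⇒ p = 15.

15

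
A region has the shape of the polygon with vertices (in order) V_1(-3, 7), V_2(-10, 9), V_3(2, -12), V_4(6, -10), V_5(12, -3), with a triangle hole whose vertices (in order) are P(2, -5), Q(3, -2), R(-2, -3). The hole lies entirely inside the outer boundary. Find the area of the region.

180

Outer boundary:
Apply the shoelace (surveyor's) formula: 2A = Σ (x_i·y_{i+1} − x_{i+1}·y_i), indices taken mod 5.
Σ = (43) + (102) + (52) + (102) + (75) = 374
Area = |Σ|/2 = 187.
Hole:
Cross-terms: 11, -13, 16  ⇒  Σ = 14
Area = |Σ|/2 = 7.
Net area = 187 − 7 = 180.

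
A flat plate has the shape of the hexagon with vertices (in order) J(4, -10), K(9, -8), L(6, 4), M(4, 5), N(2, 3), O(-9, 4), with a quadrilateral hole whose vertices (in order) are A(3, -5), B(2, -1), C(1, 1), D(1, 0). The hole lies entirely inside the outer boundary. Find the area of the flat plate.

131.5

Outer boundary:
Apply the shoelace formula: 2A = Σ (x_i·y_{i+1} − x_{i+1}·y_i), indices taken mod 6.
Σ = (58) + (84) + (14) + (2) + (35) + (74) = 267
Area = |Σ|/2 = 133.5.
Hole:
Apply the shoelace formula: 2A = Σ (x_i·y_{i+1} − x_{i+1}·y_i), indices taken mod 4.
Σ = (7) + (3) + (-1) + (-5) = 4
Area = |Σ|/2 = 2.
Net area = 133.5 − 2 = 131.5.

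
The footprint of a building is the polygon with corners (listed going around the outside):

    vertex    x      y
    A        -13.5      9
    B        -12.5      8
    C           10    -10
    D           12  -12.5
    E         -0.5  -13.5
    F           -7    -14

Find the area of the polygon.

231.625

Apply the shoelace formula: 2A = Σ (x_i·y_{i+1} − x_{i+1}·y_i), indices taken mod 6.
Cross-terms: 4.5, 45, -5, -168.25, -87.5, -252  ⇒  Σ = -463.25
Area = |Σ|/2 = 231.625.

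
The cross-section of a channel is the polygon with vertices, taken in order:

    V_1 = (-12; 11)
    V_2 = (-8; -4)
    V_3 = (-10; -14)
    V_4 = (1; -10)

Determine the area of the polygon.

106.5

Σ = (136) + (72) + (114) + (-109) = 213
Area = |Σ|/2 = 106.5.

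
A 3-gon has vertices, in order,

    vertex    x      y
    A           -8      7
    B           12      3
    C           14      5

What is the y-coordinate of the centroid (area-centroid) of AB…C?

Apply the shoelace formula. First the cross-terms c_i = x_i·y_{i+1} − x_{i+1}·y_i:
  -108, 18, 138  ⇒  2A = 48, A = 24.
Then Σ (y_i + y_{i+1})·c_i = 720, so ȳ = 720 / (6·24) = 5.

5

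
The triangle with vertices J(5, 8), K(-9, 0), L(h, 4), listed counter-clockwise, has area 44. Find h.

Write out the shoelace sum; only the two edges meeting at L involve h:
2·Area = [((-9)·4 − h·0) + (h·8 − 5·4)] + 72
       = 8·h + 16 = 88
⇒ h = 9.

9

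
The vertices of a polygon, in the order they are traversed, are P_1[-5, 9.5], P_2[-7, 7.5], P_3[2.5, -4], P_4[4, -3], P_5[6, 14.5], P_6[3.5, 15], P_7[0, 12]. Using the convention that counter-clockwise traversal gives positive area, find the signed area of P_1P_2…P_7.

132

Σ = (29) + (9.25) + (8.5) + (76) + (39.25) + (42) + (60) = 264
Signed area = Σ/2 = 132 (positive ⇒ counter-clockwise traversal).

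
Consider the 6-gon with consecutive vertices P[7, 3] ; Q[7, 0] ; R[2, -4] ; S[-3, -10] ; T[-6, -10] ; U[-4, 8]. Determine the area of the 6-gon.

Apply the shoelace (surveyor's) formula: 2A = Σ (x_i·y_{i+1} − x_{i+1}·y_i), indices taken mod 6.
Σ = (-21) + (-28) + (-32) + (-30) + (-88) + (-68) = -267
Area = |Σ|/2 = 133.5.

133.5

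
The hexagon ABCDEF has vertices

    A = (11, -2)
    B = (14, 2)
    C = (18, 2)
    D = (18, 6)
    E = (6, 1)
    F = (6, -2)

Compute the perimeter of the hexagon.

34

|AB| = √((3)² + (4)²) = √25 = 5
|BC| = √((4)² + (0)²) = √16 = 4
|CD| = √((0)² + (4)²) = √16 = 4
|DE| = √((-12)² + (-5)²) = √169 = 13
|EF| = √((0)² + (-3)²) = √9 = 3
|FA| = √((5)² + (0)²) = √25 = 5
Perimeter = 5 + 4 + 4 + 13 + 3 + 5 = 34.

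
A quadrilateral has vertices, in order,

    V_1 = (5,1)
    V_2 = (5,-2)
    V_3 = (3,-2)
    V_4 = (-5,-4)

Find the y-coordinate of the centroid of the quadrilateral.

Apply Gauss's area formula. First the cross-terms c_i = x_i·y_{i+1} − x_{i+1}·y_i:
  -15, -4, -22, 15  ⇒  2A = -26, A = -13.
Then Σ (y_i + y_{i+1})·c_i = 118, so ȳ = 118 / (6·(-13)) = -59/39.

-59/39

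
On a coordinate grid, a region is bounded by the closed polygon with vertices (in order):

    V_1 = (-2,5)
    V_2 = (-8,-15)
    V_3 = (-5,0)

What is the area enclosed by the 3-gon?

Apply the surveyor's formula: 2A = Σ (x_i·y_{i+1} − x_{i+1}·y_i), indices taken mod 3.
Σ = (70) + (-75) + (-25) = -30
Area = |Σ|/2 = 15.

15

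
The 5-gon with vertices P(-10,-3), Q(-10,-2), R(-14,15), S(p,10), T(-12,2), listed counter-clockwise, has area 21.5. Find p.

-15

The doubled signed area Σ (x_i y_{i+1} − x_{i+1} y_i) is linear in p.
With p=0 it equals -152; the coefficient of p is -13 (from the two edges through S).
So -13·p + -152 = 2·21.5 = 43 ⇒ p = -15.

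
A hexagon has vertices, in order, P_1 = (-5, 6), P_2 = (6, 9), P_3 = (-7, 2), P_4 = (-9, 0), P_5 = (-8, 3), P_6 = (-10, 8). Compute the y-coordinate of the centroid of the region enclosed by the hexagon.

121/23

Apply the shoelace formula. First the cross-terms c_i = x_i·y_{i+1} − x_{i+1}·y_i:
  -81, 75, 18, -27, -34, -20  ⇒  2A = -69, A = -34.5.
Then Σ (y_i + y_{i+1})·c_i = -1089, so ȳ = -1089 / (6·(-34.5)) = 121/23.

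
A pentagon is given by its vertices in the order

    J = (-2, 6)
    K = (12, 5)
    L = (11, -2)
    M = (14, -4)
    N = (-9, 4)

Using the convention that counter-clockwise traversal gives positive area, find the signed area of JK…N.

Apply the shoelace formula: 2A = Σ (x_i·y_{i+1} − x_{i+1}·y_i), indices taken mod 5.
Σ = (-82) + (-79) + (-16) + (20) + (-46) = -203
Signed area = Σ/2 = -101.5 (negative ⇒ clockwise traversal).

-101.5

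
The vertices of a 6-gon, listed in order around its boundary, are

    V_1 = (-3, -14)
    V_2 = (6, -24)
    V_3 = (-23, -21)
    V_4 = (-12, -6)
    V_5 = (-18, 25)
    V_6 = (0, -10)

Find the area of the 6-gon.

Cross-terms: 156, -678, -114, -408, 180, -30  ⇒  Σ = -894
Area = |Σ|/2 = 447.

447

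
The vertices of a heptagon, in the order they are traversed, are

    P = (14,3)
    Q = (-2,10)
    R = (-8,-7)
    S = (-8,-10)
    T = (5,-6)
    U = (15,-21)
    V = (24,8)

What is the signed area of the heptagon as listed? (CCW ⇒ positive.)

Apply the shoelace (surveyor's) formula: 2A = Σ (x_i·y_{i+1} − x_{i+1}·y_i), indices taken mod 7.
Cross-terms: 146, 94, 24, 98, -15, 624, -40  ⇒  Σ = 931
Signed area = Σ/2 = 465.5 (positive ⇒ counter-clockwise traversal).

465.5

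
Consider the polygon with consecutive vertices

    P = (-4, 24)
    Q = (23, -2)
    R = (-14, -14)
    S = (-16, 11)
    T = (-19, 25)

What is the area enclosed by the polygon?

909.5

Apply the shoelace (surveyor's) formula: 2A = Σ (x_i·y_{i+1} − x_{i+1}·y_i), indices taken mod 5.
Σ = (-544) + (-350) + (-378) + (-191) + (-356) = -1819
Area = |Σ|/2 = 909.5.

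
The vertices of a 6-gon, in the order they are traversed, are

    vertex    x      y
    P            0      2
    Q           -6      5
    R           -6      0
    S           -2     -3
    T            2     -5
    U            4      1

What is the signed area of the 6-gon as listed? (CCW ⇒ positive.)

Apply Gauss's area formula: 2A = Σ (x_i·y_{i+1} − x_{i+1}·y_i), indices taken mod 6.
Σ = (12) + (30) + (18) + (16) + (22) + (8) = 106
Signed area = Σ/2 = 53 (positive ⇒ counter-clockwise traversal).

53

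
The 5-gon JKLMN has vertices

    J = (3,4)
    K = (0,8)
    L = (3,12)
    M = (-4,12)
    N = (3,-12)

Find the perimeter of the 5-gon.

|JK| = √((-3)² + (4)²) = √25 = 5
|KL| = √((3)² + (4)²) = √25 = 5
|LM| = √((-7)² + (0)²) = √49 = 7
|MN| = √((7)² + (-24)²) = √625 = 25
|NJ| = √((0)² + (16)²) = √256 = 16
Perimeter = 5 + 5 + 7 + 25 + 16 = 58.

58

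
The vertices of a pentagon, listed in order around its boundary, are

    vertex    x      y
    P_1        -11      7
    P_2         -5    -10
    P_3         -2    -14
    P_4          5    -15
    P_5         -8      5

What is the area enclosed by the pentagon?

Apply the surveyor's formula: 2A = Σ (x_i·y_{i+1} − x_{i+1}·y_i), indices taken mod 5.
Cross-terms: 145, 50, 100, -95, -1  ⇒  Σ = 199
Area = |Σ|/2 = 99.5.

99.5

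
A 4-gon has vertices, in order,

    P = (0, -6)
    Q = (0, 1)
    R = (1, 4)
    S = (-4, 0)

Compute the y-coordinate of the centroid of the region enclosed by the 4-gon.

-85/117

Apply the shoelace formula. First the cross-terms c_i = x_i·y_{i+1} − x_{i+1}·y_i:
  0, -1, 16, 24  ⇒  2A = 39, A = 19.5.
Then Σ (y_i + y_{i+1})·c_i = -85, so ȳ = -85 / (6·19.5) = -85/117.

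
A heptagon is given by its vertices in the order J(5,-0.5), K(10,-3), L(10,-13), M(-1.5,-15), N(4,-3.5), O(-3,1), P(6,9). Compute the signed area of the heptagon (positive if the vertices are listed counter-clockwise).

-150.875

Σ = (-10) + (-100) + (-169.5) + (65.25) + (-6.5) + (-33) + (-48) = -301.75
Signed area = Σ/2 = -150.875 (negative ⇒ clockwise traversal).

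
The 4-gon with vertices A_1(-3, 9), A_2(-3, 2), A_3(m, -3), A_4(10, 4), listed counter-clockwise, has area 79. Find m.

-2

Write out the shoelace sum; only the two edges meeting at A_3 involve m:
2·Area = [((-3)·(-3) − m·2) + (m·4 − 10·(-3))] + 123
       = 2·m + 162 = 158
⇒ m = -2.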